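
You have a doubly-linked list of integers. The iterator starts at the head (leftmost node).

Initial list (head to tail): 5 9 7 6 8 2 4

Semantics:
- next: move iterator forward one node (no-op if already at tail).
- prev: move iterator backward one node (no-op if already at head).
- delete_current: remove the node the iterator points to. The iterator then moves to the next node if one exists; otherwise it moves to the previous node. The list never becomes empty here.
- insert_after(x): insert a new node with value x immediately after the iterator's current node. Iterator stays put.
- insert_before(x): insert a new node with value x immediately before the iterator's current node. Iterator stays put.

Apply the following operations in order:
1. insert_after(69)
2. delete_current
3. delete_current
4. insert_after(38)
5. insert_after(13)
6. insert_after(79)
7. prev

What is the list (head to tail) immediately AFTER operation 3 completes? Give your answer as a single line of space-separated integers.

After 1 (insert_after(69)): list=[5, 69, 9, 7, 6, 8, 2, 4] cursor@5
After 2 (delete_current): list=[69, 9, 7, 6, 8, 2, 4] cursor@69
After 3 (delete_current): list=[9, 7, 6, 8, 2, 4] cursor@9

Answer: 9 7 6 8 2 4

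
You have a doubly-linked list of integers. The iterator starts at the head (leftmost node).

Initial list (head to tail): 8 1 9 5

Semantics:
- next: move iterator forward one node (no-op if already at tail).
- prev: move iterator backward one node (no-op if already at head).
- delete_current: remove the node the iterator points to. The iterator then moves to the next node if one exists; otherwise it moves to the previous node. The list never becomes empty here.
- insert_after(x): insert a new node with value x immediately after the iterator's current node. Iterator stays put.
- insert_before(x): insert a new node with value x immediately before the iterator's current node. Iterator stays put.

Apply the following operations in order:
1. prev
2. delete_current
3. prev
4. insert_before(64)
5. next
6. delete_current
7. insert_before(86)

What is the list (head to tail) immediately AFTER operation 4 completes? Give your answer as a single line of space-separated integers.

After 1 (prev): list=[8, 1, 9, 5] cursor@8
After 2 (delete_current): list=[1, 9, 5] cursor@1
After 3 (prev): list=[1, 9, 5] cursor@1
After 4 (insert_before(64)): list=[64, 1, 9, 5] cursor@1

Answer: 64 1 9 5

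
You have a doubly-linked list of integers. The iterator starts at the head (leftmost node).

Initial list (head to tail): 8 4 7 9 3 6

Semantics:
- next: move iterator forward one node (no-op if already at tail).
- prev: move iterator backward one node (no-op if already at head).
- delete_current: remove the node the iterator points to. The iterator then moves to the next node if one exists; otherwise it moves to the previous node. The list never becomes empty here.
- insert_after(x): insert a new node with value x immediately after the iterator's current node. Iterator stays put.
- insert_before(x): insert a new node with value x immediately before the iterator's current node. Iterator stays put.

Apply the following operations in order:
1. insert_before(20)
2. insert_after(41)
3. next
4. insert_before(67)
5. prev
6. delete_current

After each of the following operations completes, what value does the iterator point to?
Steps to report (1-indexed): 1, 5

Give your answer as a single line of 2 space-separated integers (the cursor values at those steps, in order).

After 1 (insert_before(20)): list=[20, 8, 4, 7, 9, 3, 6] cursor@8
After 2 (insert_after(41)): list=[20, 8, 41, 4, 7, 9, 3, 6] cursor@8
After 3 (next): list=[20, 8, 41, 4, 7, 9, 3, 6] cursor@41
After 4 (insert_before(67)): list=[20, 8, 67, 41, 4, 7, 9, 3, 6] cursor@41
After 5 (prev): list=[20, 8, 67, 41, 4, 7, 9, 3, 6] cursor@67
After 6 (delete_current): list=[20, 8, 41, 4, 7, 9, 3, 6] cursor@41

Answer: 8 67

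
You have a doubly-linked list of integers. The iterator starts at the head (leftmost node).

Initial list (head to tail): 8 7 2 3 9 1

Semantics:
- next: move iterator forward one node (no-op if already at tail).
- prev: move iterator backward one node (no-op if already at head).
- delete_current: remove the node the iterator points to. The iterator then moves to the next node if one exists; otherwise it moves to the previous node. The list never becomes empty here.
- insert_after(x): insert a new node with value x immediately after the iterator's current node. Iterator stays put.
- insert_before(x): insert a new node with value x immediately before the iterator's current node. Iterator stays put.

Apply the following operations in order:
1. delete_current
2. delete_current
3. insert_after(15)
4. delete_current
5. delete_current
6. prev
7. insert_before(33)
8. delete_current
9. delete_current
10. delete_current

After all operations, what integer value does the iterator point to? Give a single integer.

Answer: 33

Derivation:
After 1 (delete_current): list=[7, 2, 3, 9, 1] cursor@7
After 2 (delete_current): list=[2, 3, 9, 1] cursor@2
After 3 (insert_after(15)): list=[2, 15, 3, 9, 1] cursor@2
After 4 (delete_current): list=[15, 3, 9, 1] cursor@15
After 5 (delete_current): list=[3, 9, 1] cursor@3
After 6 (prev): list=[3, 9, 1] cursor@3
After 7 (insert_before(33)): list=[33, 3, 9, 1] cursor@3
After 8 (delete_current): list=[33, 9, 1] cursor@9
After 9 (delete_current): list=[33, 1] cursor@1
After 10 (delete_current): list=[33] cursor@33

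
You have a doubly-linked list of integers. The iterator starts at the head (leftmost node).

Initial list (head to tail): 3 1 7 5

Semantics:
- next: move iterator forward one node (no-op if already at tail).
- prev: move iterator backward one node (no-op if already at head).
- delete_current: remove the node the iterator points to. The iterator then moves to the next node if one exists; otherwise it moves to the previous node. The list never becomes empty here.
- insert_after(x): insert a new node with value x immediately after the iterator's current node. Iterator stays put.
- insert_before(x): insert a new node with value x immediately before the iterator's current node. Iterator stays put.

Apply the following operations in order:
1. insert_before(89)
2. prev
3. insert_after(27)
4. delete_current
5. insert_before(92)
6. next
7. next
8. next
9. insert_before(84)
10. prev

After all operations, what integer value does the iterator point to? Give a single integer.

After 1 (insert_before(89)): list=[89, 3, 1, 7, 5] cursor@3
After 2 (prev): list=[89, 3, 1, 7, 5] cursor@89
After 3 (insert_after(27)): list=[89, 27, 3, 1, 7, 5] cursor@89
After 4 (delete_current): list=[27, 3, 1, 7, 5] cursor@27
After 5 (insert_before(92)): list=[92, 27, 3, 1, 7, 5] cursor@27
After 6 (next): list=[92, 27, 3, 1, 7, 5] cursor@3
After 7 (next): list=[92, 27, 3, 1, 7, 5] cursor@1
After 8 (next): list=[92, 27, 3, 1, 7, 5] cursor@7
After 9 (insert_before(84)): list=[92, 27, 3, 1, 84, 7, 5] cursor@7
After 10 (prev): list=[92, 27, 3, 1, 84, 7, 5] cursor@84

Answer: 84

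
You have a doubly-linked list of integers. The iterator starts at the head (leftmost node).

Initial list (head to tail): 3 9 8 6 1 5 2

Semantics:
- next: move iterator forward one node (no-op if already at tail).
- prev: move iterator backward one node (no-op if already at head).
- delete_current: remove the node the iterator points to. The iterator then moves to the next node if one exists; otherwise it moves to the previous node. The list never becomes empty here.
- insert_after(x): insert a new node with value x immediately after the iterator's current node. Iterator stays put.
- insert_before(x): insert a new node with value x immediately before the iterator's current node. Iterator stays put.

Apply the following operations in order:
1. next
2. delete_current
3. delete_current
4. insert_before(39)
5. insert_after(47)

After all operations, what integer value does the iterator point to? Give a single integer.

Answer: 6

Derivation:
After 1 (next): list=[3, 9, 8, 6, 1, 5, 2] cursor@9
After 2 (delete_current): list=[3, 8, 6, 1, 5, 2] cursor@8
After 3 (delete_current): list=[3, 6, 1, 5, 2] cursor@6
After 4 (insert_before(39)): list=[3, 39, 6, 1, 5, 2] cursor@6
After 5 (insert_after(47)): list=[3, 39, 6, 47, 1, 5, 2] cursor@6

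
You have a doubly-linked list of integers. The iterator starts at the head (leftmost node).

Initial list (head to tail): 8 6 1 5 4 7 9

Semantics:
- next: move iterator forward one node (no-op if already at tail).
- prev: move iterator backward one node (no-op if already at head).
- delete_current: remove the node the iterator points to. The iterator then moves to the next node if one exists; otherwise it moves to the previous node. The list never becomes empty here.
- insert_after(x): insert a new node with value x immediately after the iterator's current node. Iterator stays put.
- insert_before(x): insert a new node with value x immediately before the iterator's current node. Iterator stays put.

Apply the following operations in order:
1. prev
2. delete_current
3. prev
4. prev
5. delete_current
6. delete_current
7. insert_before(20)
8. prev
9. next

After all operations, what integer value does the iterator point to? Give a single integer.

Answer: 5

Derivation:
After 1 (prev): list=[8, 6, 1, 5, 4, 7, 9] cursor@8
After 2 (delete_current): list=[6, 1, 5, 4, 7, 9] cursor@6
After 3 (prev): list=[6, 1, 5, 4, 7, 9] cursor@6
After 4 (prev): list=[6, 1, 5, 4, 7, 9] cursor@6
After 5 (delete_current): list=[1, 5, 4, 7, 9] cursor@1
After 6 (delete_current): list=[5, 4, 7, 9] cursor@5
After 7 (insert_before(20)): list=[20, 5, 4, 7, 9] cursor@5
After 8 (prev): list=[20, 5, 4, 7, 9] cursor@20
After 9 (next): list=[20, 5, 4, 7, 9] cursor@5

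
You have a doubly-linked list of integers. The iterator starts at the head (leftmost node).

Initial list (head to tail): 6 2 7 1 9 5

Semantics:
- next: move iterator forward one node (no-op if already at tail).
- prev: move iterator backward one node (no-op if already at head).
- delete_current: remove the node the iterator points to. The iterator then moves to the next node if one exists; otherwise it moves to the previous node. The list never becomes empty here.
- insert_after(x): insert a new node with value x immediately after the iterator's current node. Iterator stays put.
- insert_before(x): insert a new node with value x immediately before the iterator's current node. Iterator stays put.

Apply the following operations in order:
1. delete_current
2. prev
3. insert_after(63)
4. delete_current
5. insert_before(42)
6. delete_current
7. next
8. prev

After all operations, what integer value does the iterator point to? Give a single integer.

Answer: 7

Derivation:
After 1 (delete_current): list=[2, 7, 1, 9, 5] cursor@2
After 2 (prev): list=[2, 7, 1, 9, 5] cursor@2
After 3 (insert_after(63)): list=[2, 63, 7, 1, 9, 5] cursor@2
After 4 (delete_current): list=[63, 7, 1, 9, 5] cursor@63
After 5 (insert_before(42)): list=[42, 63, 7, 1, 9, 5] cursor@63
After 6 (delete_current): list=[42, 7, 1, 9, 5] cursor@7
After 7 (next): list=[42, 7, 1, 9, 5] cursor@1
After 8 (prev): list=[42, 7, 1, 9, 5] cursor@7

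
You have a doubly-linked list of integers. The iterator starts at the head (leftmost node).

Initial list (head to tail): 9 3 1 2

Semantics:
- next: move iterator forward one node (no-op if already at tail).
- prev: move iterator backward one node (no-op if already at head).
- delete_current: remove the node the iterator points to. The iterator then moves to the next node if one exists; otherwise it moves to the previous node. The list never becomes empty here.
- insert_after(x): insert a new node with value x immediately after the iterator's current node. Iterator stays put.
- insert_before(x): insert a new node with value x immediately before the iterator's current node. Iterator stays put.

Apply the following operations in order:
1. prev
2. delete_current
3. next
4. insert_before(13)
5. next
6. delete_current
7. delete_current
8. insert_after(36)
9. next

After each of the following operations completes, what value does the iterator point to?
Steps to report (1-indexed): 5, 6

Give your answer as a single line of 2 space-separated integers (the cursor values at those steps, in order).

After 1 (prev): list=[9, 3, 1, 2] cursor@9
After 2 (delete_current): list=[3, 1, 2] cursor@3
After 3 (next): list=[3, 1, 2] cursor@1
After 4 (insert_before(13)): list=[3, 13, 1, 2] cursor@1
After 5 (next): list=[3, 13, 1, 2] cursor@2
After 6 (delete_current): list=[3, 13, 1] cursor@1
After 7 (delete_current): list=[3, 13] cursor@13
After 8 (insert_after(36)): list=[3, 13, 36] cursor@13
After 9 (next): list=[3, 13, 36] cursor@36

Answer: 2 1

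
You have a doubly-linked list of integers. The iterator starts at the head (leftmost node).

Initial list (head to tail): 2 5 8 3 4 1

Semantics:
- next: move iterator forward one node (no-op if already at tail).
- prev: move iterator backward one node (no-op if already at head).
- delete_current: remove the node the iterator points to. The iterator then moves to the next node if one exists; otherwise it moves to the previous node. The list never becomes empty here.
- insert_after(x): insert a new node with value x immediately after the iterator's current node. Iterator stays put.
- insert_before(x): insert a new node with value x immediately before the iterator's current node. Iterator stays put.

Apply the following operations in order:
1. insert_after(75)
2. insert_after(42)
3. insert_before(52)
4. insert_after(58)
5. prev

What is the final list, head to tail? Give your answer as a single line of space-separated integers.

Answer: 52 2 58 42 75 5 8 3 4 1

Derivation:
After 1 (insert_after(75)): list=[2, 75, 5, 8, 3, 4, 1] cursor@2
After 2 (insert_after(42)): list=[2, 42, 75, 5, 8, 3, 4, 1] cursor@2
After 3 (insert_before(52)): list=[52, 2, 42, 75, 5, 8, 3, 4, 1] cursor@2
After 4 (insert_after(58)): list=[52, 2, 58, 42, 75, 5, 8, 3, 4, 1] cursor@2
After 5 (prev): list=[52, 2, 58, 42, 75, 5, 8, 3, 4, 1] cursor@52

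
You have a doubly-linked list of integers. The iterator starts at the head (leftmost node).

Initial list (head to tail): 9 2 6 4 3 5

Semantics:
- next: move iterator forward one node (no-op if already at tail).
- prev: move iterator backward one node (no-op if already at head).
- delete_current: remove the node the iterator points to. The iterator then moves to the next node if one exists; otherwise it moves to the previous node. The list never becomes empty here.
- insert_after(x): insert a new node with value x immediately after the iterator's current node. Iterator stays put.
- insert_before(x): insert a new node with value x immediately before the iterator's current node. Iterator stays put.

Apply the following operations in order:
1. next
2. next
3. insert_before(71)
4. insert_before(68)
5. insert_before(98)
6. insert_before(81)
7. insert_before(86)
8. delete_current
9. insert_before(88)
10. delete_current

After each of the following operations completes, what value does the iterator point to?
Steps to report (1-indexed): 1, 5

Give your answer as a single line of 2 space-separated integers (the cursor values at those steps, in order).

After 1 (next): list=[9, 2, 6, 4, 3, 5] cursor@2
After 2 (next): list=[9, 2, 6, 4, 3, 5] cursor@6
After 3 (insert_before(71)): list=[9, 2, 71, 6, 4, 3, 5] cursor@6
After 4 (insert_before(68)): list=[9, 2, 71, 68, 6, 4, 3, 5] cursor@6
After 5 (insert_before(98)): list=[9, 2, 71, 68, 98, 6, 4, 3, 5] cursor@6
After 6 (insert_before(81)): list=[9, 2, 71, 68, 98, 81, 6, 4, 3, 5] cursor@6
After 7 (insert_before(86)): list=[9, 2, 71, 68, 98, 81, 86, 6, 4, 3, 5] cursor@6
After 8 (delete_current): list=[9, 2, 71, 68, 98, 81, 86, 4, 3, 5] cursor@4
After 9 (insert_before(88)): list=[9, 2, 71, 68, 98, 81, 86, 88, 4, 3, 5] cursor@4
After 10 (delete_current): list=[9, 2, 71, 68, 98, 81, 86, 88, 3, 5] cursor@3

Answer: 2 6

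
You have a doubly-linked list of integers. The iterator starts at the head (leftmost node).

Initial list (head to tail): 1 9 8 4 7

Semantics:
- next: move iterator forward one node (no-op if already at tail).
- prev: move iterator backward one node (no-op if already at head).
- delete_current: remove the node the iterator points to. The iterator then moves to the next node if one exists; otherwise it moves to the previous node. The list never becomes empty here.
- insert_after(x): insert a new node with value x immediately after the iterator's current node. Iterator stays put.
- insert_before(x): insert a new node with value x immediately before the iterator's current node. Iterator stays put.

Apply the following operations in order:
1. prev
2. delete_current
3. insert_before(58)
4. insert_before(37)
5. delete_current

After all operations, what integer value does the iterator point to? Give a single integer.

Answer: 8

Derivation:
After 1 (prev): list=[1, 9, 8, 4, 7] cursor@1
After 2 (delete_current): list=[9, 8, 4, 7] cursor@9
After 3 (insert_before(58)): list=[58, 9, 8, 4, 7] cursor@9
After 4 (insert_before(37)): list=[58, 37, 9, 8, 4, 7] cursor@9
After 5 (delete_current): list=[58, 37, 8, 4, 7] cursor@8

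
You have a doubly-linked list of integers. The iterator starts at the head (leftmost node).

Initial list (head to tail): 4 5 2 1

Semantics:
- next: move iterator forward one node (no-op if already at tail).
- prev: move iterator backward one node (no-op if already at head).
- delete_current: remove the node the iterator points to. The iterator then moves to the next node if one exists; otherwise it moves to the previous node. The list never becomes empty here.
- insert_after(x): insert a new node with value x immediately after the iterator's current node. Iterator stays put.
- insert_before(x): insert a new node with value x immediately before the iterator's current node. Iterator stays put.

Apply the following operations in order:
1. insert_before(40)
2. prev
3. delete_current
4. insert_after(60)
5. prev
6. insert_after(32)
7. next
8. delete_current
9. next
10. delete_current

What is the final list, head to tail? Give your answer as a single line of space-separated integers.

Answer: 4 60 2 1

Derivation:
After 1 (insert_before(40)): list=[40, 4, 5, 2, 1] cursor@4
After 2 (prev): list=[40, 4, 5, 2, 1] cursor@40
After 3 (delete_current): list=[4, 5, 2, 1] cursor@4
After 4 (insert_after(60)): list=[4, 60, 5, 2, 1] cursor@4
After 5 (prev): list=[4, 60, 5, 2, 1] cursor@4
After 6 (insert_after(32)): list=[4, 32, 60, 5, 2, 1] cursor@4
After 7 (next): list=[4, 32, 60, 5, 2, 1] cursor@32
After 8 (delete_current): list=[4, 60, 5, 2, 1] cursor@60
After 9 (next): list=[4, 60, 5, 2, 1] cursor@5
After 10 (delete_current): list=[4, 60, 2, 1] cursor@2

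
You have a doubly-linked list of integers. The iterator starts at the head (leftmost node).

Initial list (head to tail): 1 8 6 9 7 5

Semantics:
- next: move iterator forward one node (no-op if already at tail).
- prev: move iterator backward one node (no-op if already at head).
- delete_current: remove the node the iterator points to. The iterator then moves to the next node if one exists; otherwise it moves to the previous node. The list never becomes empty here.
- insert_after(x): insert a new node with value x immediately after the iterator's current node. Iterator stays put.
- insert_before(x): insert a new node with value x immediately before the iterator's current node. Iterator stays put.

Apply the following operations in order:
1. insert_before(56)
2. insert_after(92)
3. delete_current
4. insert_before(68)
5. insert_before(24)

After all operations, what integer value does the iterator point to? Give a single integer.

Answer: 92

Derivation:
After 1 (insert_before(56)): list=[56, 1, 8, 6, 9, 7, 5] cursor@1
After 2 (insert_after(92)): list=[56, 1, 92, 8, 6, 9, 7, 5] cursor@1
After 3 (delete_current): list=[56, 92, 8, 6, 9, 7, 5] cursor@92
After 4 (insert_before(68)): list=[56, 68, 92, 8, 6, 9, 7, 5] cursor@92
After 5 (insert_before(24)): list=[56, 68, 24, 92, 8, 6, 9, 7, 5] cursor@92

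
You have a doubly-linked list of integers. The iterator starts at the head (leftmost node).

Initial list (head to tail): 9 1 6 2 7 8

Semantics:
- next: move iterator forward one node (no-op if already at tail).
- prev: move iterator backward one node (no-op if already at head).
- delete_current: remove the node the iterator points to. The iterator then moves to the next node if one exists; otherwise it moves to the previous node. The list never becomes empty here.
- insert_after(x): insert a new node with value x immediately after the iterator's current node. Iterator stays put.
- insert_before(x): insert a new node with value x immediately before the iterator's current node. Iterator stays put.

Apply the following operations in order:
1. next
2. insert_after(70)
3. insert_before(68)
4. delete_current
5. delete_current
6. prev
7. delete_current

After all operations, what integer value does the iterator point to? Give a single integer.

Answer: 6

Derivation:
After 1 (next): list=[9, 1, 6, 2, 7, 8] cursor@1
After 2 (insert_after(70)): list=[9, 1, 70, 6, 2, 7, 8] cursor@1
After 3 (insert_before(68)): list=[9, 68, 1, 70, 6, 2, 7, 8] cursor@1
After 4 (delete_current): list=[9, 68, 70, 6, 2, 7, 8] cursor@70
After 5 (delete_current): list=[9, 68, 6, 2, 7, 8] cursor@6
After 6 (prev): list=[9, 68, 6, 2, 7, 8] cursor@68
After 7 (delete_current): list=[9, 6, 2, 7, 8] cursor@6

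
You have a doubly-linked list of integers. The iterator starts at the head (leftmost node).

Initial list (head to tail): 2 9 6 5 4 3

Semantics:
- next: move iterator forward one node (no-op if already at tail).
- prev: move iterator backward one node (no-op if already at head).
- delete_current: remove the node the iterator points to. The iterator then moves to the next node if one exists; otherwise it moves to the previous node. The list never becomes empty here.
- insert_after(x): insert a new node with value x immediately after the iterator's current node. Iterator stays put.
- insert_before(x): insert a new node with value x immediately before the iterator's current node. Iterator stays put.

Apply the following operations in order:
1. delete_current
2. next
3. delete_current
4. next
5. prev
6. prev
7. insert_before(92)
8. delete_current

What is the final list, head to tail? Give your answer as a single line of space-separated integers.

Answer: 92 5 4 3

Derivation:
After 1 (delete_current): list=[9, 6, 5, 4, 3] cursor@9
After 2 (next): list=[9, 6, 5, 4, 3] cursor@6
After 3 (delete_current): list=[9, 5, 4, 3] cursor@5
After 4 (next): list=[9, 5, 4, 3] cursor@4
After 5 (prev): list=[9, 5, 4, 3] cursor@5
After 6 (prev): list=[9, 5, 4, 3] cursor@9
After 7 (insert_before(92)): list=[92, 9, 5, 4, 3] cursor@9
After 8 (delete_current): list=[92, 5, 4, 3] cursor@5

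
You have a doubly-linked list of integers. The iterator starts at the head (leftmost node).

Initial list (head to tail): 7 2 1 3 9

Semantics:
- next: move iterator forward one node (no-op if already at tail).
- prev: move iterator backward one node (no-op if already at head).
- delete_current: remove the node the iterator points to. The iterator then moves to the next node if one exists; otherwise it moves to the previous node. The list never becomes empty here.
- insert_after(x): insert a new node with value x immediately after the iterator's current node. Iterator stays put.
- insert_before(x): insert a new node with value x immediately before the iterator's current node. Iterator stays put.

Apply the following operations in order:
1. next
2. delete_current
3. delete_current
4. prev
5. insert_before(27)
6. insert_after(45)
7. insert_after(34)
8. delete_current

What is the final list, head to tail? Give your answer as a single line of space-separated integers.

Answer: 27 34 45 3 9

Derivation:
After 1 (next): list=[7, 2, 1, 3, 9] cursor@2
After 2 (delete_current): list=[7, 1, 3, 9] cursor@1
After 3 (delete_current): list=[7, 3, 9] cursor@3
After 4 (prev): list=[7, 3, 9] cursor@7
After 5 (insert_before(27)): list=[27, 7, 3, 9] cursor@7
After 6 (insert_after(45)): list=[27, 7, 45, 3, 9] cursor@7
After 7 (insert_after(34)): list=[27, 7, 34, 45, 3, 9] cursor@7
After 8 (delete_current): list=[27, 34, 45, 3, 9] cursor@34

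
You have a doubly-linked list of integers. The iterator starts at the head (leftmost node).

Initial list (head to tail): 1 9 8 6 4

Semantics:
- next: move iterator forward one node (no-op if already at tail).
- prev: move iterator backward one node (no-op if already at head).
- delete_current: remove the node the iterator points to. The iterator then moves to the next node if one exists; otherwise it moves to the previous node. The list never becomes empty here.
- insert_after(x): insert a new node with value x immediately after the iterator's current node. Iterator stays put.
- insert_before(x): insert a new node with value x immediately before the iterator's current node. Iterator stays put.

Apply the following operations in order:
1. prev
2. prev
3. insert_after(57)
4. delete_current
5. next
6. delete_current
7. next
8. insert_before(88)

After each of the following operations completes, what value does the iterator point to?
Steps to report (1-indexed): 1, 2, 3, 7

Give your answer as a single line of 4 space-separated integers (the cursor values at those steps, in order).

Answer: 1 1 1 6

Derivation:
After 1 (prev): list=[1, 9, 8, 6, 4] cursor@1
After 2 (prev): list=[1, 9, 8, 6, 4] cursor@1
After 3 (insert_after(57)): list=[1, 57, 9, 8, 6, 4] cursor@1
After 4 (delete_current): list=[57, 9, 8, 6, 4] cursor@57
After 5 (next): list=[57, 9, 8, 6, 4] cursor@9
After 6 (delete_current): list=[57, 8, 6, 4] cursor@8
After 7 (next): list=[57, 8, 6, 4] cursor@6
After 8 (insert_before(88)): list=[57, 8, 88, 6, 4] cursor@6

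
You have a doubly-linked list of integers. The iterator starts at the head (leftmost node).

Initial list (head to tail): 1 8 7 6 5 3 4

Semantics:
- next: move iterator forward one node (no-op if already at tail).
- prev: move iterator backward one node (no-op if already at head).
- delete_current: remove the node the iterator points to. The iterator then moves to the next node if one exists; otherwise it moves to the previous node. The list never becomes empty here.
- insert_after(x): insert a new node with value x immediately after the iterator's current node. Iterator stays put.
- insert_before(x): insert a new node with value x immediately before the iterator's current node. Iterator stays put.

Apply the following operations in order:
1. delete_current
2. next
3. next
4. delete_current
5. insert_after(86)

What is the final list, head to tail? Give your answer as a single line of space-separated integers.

Answer: 8 7 5 86 3 4

Derivation:
After 1 (delete_current): list=[8, 7, 6, 5, 3, 4] cursor@8
After 2 (next): list=[8, 7, 6, 5, 3, 4] cursor@7
After 3 (next): list=[8, 7, 6, 5, 3, 4] cursor@6
After 4 (delete_current): list=[8, 7, 5, 3, 4] cursor@5
After 5 (insert_after(86)): list=[8, 7, 5, 86, 3, 4] cursor@5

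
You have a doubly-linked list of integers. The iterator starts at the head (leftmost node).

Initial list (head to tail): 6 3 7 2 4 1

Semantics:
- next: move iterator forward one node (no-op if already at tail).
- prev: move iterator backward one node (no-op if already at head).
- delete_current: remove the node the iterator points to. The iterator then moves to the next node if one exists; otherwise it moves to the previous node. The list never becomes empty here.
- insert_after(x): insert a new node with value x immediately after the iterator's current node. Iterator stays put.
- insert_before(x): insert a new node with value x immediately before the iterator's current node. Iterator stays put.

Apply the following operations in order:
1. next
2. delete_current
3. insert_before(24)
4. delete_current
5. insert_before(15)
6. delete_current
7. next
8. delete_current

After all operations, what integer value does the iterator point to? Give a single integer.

Answer: 4

Derivation:
After 1 (next): list=[6, 3, 7, 2, 4, 1] cursor@3
After 2 (delete_current): list=[6, 7, 2, 4, 1] cursor@7
After 3 (insert_before(24)): list=[6, 24, 7, 2, 4, 1] cursor@7
After 4 (delete_current): list=[6, 24, 2, 4, 1] cursor@2
After 5 (insert_before(15)): list=[6, 24, 15, 2, 4, 1] cursor@2
After 6 (delete_current): list=[6, 24, 15, 4, 1] cursor@4
After 7 (next): list=[6, 24, 15, 4, 1] cursor@1
After 8 (delete_current): list=[6, 24, 15, 4] cursor@4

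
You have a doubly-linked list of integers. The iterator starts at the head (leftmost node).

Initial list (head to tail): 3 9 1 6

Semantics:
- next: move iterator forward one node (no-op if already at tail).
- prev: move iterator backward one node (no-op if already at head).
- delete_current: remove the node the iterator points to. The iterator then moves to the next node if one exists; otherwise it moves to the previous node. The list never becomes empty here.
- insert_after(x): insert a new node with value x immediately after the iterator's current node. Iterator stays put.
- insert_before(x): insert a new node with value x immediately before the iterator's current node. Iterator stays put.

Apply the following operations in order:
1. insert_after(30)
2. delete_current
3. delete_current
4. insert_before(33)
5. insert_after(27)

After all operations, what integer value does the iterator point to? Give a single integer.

Answer: 9

Derivation:
After 1 (insert_after(30)): list=[3, 30, 9, 1, 6] cursor@3
After 2 (delete_current): list=[30, 9, 1, 6] cursor@30
After 3 (delete_current): list=[9, 1, 6] cursor@9
After 4 (insert_before(33)): list=[33, 9, 1, 6] cursor@9
After 5 (insert_after(27)): list=[33, 9, 27, 1, 6] cursor@9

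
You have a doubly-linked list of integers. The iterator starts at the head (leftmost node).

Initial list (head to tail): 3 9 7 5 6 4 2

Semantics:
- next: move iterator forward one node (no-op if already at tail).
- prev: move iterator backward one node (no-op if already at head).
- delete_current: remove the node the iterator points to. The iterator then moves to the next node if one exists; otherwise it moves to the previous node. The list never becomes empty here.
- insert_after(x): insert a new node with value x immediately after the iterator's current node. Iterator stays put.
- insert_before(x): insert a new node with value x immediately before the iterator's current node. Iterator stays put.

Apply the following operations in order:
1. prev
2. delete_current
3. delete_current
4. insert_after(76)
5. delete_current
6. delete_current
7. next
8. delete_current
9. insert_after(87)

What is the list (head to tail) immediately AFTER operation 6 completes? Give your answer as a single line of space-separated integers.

After 1 (prev): list=[3, 9, 7, 5, 6, 4, 2] cursor@3
After 2 (delete_current): list=[9, 7, 5, 6, 4, 2] cursor@9
After 3 (delete_current): list=[7, 5, 6, 4, 2] cursor@7
After 4 (insert_after(76)): list=[7, 76, 5, 6, 4, 2] cursor@7
After 5 (delete_current): list=[76, 5, 6, 4, 2] cursor@76
After 6 (delete_current): list=[5, 6, 4, 2] cursor@5

Answer: 5 6 4 2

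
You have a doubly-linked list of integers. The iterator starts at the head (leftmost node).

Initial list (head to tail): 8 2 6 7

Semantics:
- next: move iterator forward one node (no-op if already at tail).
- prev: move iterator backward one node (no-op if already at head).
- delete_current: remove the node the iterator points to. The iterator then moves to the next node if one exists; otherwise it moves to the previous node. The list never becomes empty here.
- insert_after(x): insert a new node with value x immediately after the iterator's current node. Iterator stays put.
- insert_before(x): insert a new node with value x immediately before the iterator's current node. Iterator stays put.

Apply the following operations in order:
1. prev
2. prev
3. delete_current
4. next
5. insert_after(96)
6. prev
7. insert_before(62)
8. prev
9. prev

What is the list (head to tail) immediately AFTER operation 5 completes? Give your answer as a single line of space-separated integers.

After 1 (prev): list=[8, 2, 6, 7] cursor@8
After 2 (prev): list=[8, 2, 6, 7] cursor@8
After 3 (delete_current): list=[2, 6, 7] cursor@2
After 4 (next): list=[2, 6, 7] cursor@6
After 5 (insert_after(96)): list=[2, 6, 96, 7] cursor@6

Answer: 2 6 96 7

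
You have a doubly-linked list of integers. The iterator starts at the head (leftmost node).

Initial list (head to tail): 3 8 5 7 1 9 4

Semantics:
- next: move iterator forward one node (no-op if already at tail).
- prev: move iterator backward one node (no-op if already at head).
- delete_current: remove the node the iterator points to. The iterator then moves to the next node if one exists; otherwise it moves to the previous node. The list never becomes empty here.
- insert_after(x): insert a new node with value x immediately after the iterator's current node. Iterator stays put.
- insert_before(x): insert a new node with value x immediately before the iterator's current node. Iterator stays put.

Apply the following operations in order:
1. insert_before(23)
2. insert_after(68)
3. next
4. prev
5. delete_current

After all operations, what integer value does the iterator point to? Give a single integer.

Answer: 68

Derivation:
After 1 (insert_before(23)): list=[23, 3, 8, 5, 7, 1, 9, 4] cursor@3
After 2 (insert_after(68)): list=[23, 3, 68, 8, 5, 7, 1, 9, 4] cursor@3
After 3 (next): list=[23, 3, 68, 8, 5, 7, 1, 9, 4] cursor@68
After 4 (prev): list=[23, 3, 68, 8, 5, 7, 1, 9, 4] cursor@3
After 5 (delete_current): list=[23, 68, 8, 5, 7, 1, 9, 4] cursor@68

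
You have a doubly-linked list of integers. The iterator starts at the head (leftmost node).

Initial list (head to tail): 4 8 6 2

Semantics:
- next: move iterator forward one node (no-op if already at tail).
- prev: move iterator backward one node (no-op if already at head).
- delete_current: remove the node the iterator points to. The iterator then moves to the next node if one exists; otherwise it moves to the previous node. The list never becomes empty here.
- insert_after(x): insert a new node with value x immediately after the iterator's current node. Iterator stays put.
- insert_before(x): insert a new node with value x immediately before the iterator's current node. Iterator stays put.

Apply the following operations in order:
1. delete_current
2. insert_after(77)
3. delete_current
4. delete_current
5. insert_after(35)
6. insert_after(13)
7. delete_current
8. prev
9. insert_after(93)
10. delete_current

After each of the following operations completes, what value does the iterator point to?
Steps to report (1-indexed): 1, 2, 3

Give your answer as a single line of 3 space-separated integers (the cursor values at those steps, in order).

Answer: 8 8 77

Derivation:
After 1 (delete_current): list=[8, 6, 2] cursor@8
After 2 (insert_after(77)): list=[8, 77, 6, 2] cursor@8
After 3 (delete_current): list=[77, 6, 2] cursor@77
After 4 (delete_current): list=[6, 2] cursor@6
After 5 (insert_after(35)): list=[6, 35, 2] cursor@6
After 6 (insert_after(13)): list=[6, 13, 35, 2] cursor@6
After 7 (delete_current): list=[13, 35, 2] cursor@13
After 8 (prev): list=[13, 35, 2] cursor@13
After 9 (insert_after(93)): list=[13, 93, 35, 2] cursor@13
After 10 (delete_current): list=[93, 35, 2] cursor@93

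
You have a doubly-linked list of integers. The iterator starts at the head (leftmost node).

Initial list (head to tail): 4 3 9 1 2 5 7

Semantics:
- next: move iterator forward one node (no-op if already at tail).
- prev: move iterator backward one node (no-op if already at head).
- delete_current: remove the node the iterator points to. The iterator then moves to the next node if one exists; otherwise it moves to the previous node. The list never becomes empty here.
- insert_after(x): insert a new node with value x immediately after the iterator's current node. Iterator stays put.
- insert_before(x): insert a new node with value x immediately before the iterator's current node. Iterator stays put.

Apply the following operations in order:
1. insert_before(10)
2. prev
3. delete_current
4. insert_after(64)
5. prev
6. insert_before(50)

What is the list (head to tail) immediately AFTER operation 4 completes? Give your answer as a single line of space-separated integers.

After 1 (insert_before(10)): list=[10, 4, 3, 9, 1, 2, 5, 7] cursor@4
After 2 (prev): list=[10, 4, 3, 9, 1, 2, 5, 7] cursor@10
After 3 (delete_current): list=[4, 3, 9, 1, 2, 5, 7] cursor@4
After 4 (insert_after(64)): list=[4, 64, 3, 9, 1, 2, 5, 7] cursor@4

Answer: 4 64 3 9 1 2 5 7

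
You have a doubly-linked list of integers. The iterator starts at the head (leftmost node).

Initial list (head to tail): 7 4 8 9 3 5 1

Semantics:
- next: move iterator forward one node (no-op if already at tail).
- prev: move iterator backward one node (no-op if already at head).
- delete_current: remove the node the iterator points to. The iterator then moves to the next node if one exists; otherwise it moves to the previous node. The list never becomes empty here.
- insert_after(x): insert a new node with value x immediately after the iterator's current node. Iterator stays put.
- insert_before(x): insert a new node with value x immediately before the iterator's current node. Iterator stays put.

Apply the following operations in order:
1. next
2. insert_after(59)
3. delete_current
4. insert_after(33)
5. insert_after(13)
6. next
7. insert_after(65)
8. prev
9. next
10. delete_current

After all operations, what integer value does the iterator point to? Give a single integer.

Answer: 65

Derivation:
After 1 (next): list=[7, 4, 8, 9, 3, 5, 1] cursor@4
After 2 (insert_after(59)): list=[7, 4, 59, 8, 9, 3, 5, 1] cursor@4
After 3 (delete_current): list=[7, 59, 8, 9, 3, 5, 1] cursor@59
After 4 (insert_after(33)): list=[7, 59, 33, 8, 9, 3, 5, 1] cursor@59
After 5 (insert_after(13)): list=[7, 59, 13, 33, 8, 9, 3, 5, 1] cursor@59
After 6 (next): list=[7, 59, 13, 33, 8, 9, 3, 5, 1] cursor@13
After 7 (insert_after(65)): list=[7, 59, 13, 65, 33, 8, 9, 3, 5, 1] cursor@13
After 8 (prev): list=[7, 59, 13, 65, 33, 8, 9, 3, 5, 1] cursor@59
After 9 (next): list=[7, 59, 13, 65, 33, 8, 9, 3, 5, 1] cursor@13
After 10 (delete_current): list=[7, 59, 65, 33, 8, 9, 3, 5, 1] cursor@65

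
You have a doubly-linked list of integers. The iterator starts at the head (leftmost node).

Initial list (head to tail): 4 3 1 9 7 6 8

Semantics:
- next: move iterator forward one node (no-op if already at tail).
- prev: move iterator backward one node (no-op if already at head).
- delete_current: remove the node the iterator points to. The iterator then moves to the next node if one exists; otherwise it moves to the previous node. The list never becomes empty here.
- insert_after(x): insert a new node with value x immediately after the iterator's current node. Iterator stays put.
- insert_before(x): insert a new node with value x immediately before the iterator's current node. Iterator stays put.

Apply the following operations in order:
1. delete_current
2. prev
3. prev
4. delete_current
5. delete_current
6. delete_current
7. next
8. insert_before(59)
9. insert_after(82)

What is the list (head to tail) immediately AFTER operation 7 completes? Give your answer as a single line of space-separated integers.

After 1 (delete_current): list=[3, 1, 9, 7, 6, 8] cursor@3
After 2 (prev): list=[3, 1, 9, 7, 6, 8] cursor@3
After 3 (prev): list=[3, 1, 9, 7, 6, 8] cursor@3
After 4 (delete_current): list=[1, 9, 7, 6, 8] cursor@1
After 5 (delete_current): list=[9, 7, 6, 8] cursor@9
After 6 (delete_current): list=[7, 6, 8] cursor@7
After 7 (next): list=[7, 6, 8] cursor@6

Answer: 7 6 8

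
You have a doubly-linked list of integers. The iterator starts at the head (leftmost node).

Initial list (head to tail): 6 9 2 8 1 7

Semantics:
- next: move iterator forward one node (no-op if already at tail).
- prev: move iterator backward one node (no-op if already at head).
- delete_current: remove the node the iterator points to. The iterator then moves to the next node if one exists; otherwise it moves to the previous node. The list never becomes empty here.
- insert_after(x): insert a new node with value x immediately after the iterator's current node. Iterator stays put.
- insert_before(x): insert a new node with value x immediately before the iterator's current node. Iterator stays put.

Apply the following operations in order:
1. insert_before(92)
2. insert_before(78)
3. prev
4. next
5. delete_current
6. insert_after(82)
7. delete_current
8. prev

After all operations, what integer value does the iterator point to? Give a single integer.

Answer: 78

Derivation:
After 1 (insert_before(92)): list=[92, 6, 9, 2, 8, 1, 7] cursor@6
After 2 (insert_before(78)): list=[92, 78, 6, 9, 2, 8, 1, 7] cursor@6
After 3 (prev): list=[92, 78, 6, 9, 2, 8, 1, 7] cursor@78
After 4 (next): list=[92, 78, 6, 9, 2, 8, 1, 7] cursor@6
After 5 (delete_current): list=[92, 78, 9, 2, 8, 1, 7] cursor@9
After 6 (insert_after(82)): list=[92, 78, 9, 82, 2, 8, 1, 7] cursor@9
After 7 (delete_current): list=[92, 78, 82, 2, 8, 1, 7] cursor@82
After 8 (prev): list=[92, 78, 82, 2, 8, 1, 7] cursor@78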